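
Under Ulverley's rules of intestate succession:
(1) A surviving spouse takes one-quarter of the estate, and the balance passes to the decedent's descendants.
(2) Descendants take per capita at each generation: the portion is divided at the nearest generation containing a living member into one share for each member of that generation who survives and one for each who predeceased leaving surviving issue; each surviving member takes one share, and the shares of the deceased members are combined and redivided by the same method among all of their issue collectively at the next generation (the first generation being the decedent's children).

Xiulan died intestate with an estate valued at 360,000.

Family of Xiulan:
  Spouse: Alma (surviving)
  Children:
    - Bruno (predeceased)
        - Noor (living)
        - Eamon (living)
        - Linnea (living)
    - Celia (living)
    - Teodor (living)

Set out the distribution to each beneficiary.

Alma takes one-quarter of 360,000 = 90,000. The remaining 270,000 passes to the descendants.
The descendants' portion (270,000) is divided at the children's generation into 3 shares of 90,000. Celia and Teodor each take 90,000. The remaining share for the deceased Bruno (90,000) is carried to the next generation.
That pool (90,000) is divided at the grandchildren's generation equally among Noor, Eamon, and Linnea: 30,000 each.

Alma: 90,000; Noor: 30,000; Eamon: 30,000; Linnea: 30,000; Celia: 90,000; Teodor: 90,000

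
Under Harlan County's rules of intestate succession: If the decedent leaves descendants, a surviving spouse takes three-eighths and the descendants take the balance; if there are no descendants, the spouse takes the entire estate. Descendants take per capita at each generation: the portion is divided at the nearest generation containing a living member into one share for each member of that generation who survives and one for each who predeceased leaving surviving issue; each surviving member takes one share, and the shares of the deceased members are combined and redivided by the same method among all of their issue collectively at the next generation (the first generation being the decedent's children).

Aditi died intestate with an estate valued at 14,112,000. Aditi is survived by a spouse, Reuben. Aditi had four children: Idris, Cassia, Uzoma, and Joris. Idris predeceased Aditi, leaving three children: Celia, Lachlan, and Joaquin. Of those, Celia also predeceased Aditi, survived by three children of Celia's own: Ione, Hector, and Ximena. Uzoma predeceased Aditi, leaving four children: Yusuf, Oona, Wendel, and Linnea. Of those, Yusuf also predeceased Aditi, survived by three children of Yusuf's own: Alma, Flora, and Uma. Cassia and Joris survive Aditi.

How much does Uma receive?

Reuben takes three-eighths of 14,112,000 = 5,292,000. The remaining 8,820,000 passes to the descendants.
The descendants' portion (8,820,000) is divided at the children's generation into 4 shares of 2,205,000. Cassia and Joris each take 2,205,000. The 2 shares of the deceased (Idris and Uzoma) are combined into a pool of 4,410,000.
That pool (4,410,000) is divided at the grandchildren's generation into 7 shares of 630,000. Lachlan, Joaquin, Oona, Wendel, and Linnea each take 630,000. The 2 shares of the deceased (Celia and Yusuf) are combined into a pool of 1,260,000.
That pool (1,260,000) is divided at the great-grandchildren's generation equally among Ione, Hector, Ximena, Alma, Flora, and Uma: 210,000 each.

Uma receives 210,000.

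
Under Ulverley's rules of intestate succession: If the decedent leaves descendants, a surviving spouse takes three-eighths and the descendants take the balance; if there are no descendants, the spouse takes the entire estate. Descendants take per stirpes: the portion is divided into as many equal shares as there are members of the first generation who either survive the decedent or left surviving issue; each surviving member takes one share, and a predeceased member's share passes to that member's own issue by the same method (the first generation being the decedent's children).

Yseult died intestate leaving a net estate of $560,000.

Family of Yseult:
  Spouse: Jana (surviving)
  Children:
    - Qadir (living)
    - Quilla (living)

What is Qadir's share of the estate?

Qadir receives $175,000.

Jana takes three-eighths of $560,000 = $210,000. The remaining $350,000 passes to the descendants.
The descendants' portion ($350,000) is divided into 2 shares of $175,000: Qadir and Quilla each take $175,000.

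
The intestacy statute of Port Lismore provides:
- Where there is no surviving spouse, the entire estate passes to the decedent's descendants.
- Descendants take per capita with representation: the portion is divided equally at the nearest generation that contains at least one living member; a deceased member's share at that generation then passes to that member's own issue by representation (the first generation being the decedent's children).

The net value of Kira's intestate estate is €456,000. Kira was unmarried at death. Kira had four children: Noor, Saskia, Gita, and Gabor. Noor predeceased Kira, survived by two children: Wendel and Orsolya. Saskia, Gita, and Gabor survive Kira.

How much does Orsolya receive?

The entire €456,000 passes to the descendants.
That amount (€456,000) is divided into 4 shares of €114,000: Saskia, Gita, and Gabor each take €114,000; Noor's €114,000 share passes to Noor's issue.
Noor's share (€114,000) is divided into 2 shares of €57,000: Wendel and Orsolya each take €57,000.

Orsolya receives €57,000.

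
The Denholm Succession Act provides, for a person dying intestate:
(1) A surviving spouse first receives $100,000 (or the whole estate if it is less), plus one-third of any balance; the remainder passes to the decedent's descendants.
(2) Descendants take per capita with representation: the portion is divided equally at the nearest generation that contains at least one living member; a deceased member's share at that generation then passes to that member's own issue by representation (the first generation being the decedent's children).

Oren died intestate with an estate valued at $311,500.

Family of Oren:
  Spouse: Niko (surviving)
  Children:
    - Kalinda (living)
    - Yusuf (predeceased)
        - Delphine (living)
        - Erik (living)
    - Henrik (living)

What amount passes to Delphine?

Niko first takes $100,000, leaving a balance of $211,500. Niko then takes one-third of the balance ($70,500), for a total of $170,500. The remaining $141,000 passes to the descendants.
The descendants' portion ($141,000) is divided into 3 shares of $47,000: Kalinda and Henrik each take $47,000; Yusuf's $47,000 share passes to Yusuf's issue.
Yusuf's share ($47,000) is divided into 2 shares of $23,500: Delphine and Erik each take $23,500.

Delphine receives $23,500.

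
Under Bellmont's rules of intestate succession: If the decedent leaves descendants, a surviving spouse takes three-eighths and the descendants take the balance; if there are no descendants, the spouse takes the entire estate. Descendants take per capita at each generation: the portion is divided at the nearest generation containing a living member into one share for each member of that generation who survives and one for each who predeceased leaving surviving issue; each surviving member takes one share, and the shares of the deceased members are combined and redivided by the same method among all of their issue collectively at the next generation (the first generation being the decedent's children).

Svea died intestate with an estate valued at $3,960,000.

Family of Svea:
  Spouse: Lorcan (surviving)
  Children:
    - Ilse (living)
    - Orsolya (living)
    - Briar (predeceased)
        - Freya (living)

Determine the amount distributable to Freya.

Lorcan takes three-eighths of $3,960,000 = $1,485,000. The remaining $2,475,000 passes to the descendants.
The descendants' portion ($2,475,000) is divided at the children's generation into 3 shares of $825,000. Ilse and Orsolya each take $825,000. The remaining share for the deceased Briar ($825,000) is carried to the next generation.
That pool ($825,000) passes entirely to Freya, the sole taker at the grandchildren's generation.

Freya receives $825,000.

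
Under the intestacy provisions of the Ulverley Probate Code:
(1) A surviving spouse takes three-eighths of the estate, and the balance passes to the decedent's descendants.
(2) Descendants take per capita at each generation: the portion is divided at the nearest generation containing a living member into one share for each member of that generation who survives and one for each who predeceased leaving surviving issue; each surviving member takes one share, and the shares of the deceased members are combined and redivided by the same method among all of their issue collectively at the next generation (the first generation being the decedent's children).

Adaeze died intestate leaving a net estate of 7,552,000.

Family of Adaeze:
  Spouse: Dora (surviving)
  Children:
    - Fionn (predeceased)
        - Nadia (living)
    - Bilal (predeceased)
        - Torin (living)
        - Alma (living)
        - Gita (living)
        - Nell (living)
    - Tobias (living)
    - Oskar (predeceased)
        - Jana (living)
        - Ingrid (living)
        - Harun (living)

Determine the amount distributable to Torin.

Torin receives 442,500.

Dora takes three-eighths of 7,552,000 = 2,832,000. The remaining 4,720,000 passes to the descendants.
The descendants' portion (4,720,000) is divided at the children's generation into 4 shares of 1,180,000. Tobias takes 1,180,000. The 3 shares of the deceased (Fionn, Bilal, and Oskar) are combined into a pool of 3,540,000.
That pool (3,540,000) is divided at the grandchildren's generation equally among Nadia, Torin, Alma, Gita, Nell, Jana, Ingrid, and Harun: 442,500 each.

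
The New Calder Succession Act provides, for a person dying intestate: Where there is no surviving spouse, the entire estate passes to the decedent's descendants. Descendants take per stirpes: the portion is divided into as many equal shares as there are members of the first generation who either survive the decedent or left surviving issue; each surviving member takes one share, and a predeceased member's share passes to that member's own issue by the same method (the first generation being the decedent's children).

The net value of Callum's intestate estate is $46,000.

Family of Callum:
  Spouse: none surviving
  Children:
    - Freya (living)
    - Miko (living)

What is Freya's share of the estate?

Freya receives $23,000.

The entire $46,000 passes to the descendants.
That amount ($46,000) is divided into 2 shares of $23,000: Freya and Miko each take $23,000.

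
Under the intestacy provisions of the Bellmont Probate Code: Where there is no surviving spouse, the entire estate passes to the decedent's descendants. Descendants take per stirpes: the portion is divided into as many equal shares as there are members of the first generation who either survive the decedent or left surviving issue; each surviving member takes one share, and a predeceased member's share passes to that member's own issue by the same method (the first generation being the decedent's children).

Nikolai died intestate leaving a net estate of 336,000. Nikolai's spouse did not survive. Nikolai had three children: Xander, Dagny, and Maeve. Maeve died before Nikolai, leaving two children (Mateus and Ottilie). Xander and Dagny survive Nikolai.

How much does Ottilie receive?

Ottilie receives 56,000.

The entire 336,000 passes to the descendants.
That amount (336,000) is divided into 3 shares of 112,000: Xander and Dagny each take 112,000; Maeve's 112,000 share passes to Maeve's issue.
Maeve's share (112,000) is divided into 2 shares of 56,000: Mateus and Ottilie each take 56,000.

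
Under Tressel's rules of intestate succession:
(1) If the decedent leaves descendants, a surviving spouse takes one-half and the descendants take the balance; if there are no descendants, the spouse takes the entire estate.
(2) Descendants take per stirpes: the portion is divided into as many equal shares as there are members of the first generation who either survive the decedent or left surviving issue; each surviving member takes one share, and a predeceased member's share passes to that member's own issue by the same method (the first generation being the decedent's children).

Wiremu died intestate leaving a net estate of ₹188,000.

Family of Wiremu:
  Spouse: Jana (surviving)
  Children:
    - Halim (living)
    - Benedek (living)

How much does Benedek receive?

Benedek receives ₹47,000.

Jana takes one-half of ₹188,000 = ₹94,000. The remaining ₹94,000 passes to the descendants.
The descendants' portion (₹94,000) is divided into 2 shares of ₹47,000: Halim and Benedek each take ₹47,000.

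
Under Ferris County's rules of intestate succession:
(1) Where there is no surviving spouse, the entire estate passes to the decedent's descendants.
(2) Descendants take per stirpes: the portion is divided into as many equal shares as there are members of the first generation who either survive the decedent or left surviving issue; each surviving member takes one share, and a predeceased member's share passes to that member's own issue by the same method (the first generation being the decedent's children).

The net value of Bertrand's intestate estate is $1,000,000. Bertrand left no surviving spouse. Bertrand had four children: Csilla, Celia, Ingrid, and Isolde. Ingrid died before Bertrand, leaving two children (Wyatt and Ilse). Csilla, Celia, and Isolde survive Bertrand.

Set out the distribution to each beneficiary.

Csilla: $250,000; Celia: $250,000; Wyatt: $125,000; Ilse: $125,000; Isolde: $250,000

The entire $1,000,000 passes to the descendants.
That amount ($1,000,000) is divided into 4 shares of $250,000: Csilla, Celia, and Isolde each take $250,000; Ingrid's $250,000 share passes to Ingrid's issue.
Ingrid's share ($250,000) is divided into 2 shares of $125,000: Wyatt and Ilse each take $125,000.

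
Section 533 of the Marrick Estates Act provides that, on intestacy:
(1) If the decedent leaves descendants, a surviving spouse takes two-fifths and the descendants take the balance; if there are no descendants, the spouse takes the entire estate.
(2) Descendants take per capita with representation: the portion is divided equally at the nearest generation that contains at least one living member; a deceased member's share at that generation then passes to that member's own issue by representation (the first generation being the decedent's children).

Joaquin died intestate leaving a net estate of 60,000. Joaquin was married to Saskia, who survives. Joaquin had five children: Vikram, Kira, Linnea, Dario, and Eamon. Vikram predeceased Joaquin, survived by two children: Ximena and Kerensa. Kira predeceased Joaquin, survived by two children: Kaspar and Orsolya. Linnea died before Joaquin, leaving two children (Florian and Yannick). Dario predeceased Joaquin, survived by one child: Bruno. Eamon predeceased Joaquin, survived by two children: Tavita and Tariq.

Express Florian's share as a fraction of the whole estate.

Florian receives 1/15 of the estate.

Saskia takes two-fifths of 60,000 = 24,000. The remaining 36,000 passes to the descendants.
No child survives, so the initial division is made at the grandchildren's generation.
The descendants' portion (36,000) is divided into 9 shares of 4,000: Ximena, Kerensa, Kaspar, Orsolya, Florian, Yannick, Bruno, Tavita, and Tariq each take 4,000.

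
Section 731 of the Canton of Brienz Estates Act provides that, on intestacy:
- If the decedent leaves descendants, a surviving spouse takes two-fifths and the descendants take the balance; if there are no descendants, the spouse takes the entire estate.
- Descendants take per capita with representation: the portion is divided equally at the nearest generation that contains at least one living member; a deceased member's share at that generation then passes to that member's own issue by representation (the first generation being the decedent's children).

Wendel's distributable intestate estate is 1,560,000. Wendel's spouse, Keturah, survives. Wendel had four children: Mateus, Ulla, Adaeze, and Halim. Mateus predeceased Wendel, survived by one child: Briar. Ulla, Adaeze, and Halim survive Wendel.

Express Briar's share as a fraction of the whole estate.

Briar receives 3/20 of the estate.

Keturah takes two-fifths of 1,560,000 = 624,000. The remaining 936,000 passes to the descendants.
The descendants' portion (936,000) is divided into 4 shares of 234,000: Ulla, Adaeze, and Halim each take 234,000; Mateus's 234,000 share passes to Mateus's issue.
Mateus's share (234,000) passes entirely to Briar.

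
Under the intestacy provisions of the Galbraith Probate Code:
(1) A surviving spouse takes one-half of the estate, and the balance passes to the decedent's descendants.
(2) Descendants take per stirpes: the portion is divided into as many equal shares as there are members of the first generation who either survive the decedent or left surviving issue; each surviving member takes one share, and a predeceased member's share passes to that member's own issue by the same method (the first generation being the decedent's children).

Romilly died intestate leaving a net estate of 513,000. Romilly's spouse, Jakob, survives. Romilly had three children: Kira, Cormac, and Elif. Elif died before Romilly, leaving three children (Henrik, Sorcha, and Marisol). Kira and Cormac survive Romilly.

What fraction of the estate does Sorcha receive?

Jakob takes one-half of 513,000 = 256,500. The remaining 256,500 passes to the descendants.
The descendants' portion (256,500) is divided into 3 shares of 85,500: Kira and Cormac each take 85,500; Elif's 85,500 share passes to Elif's issue.
Elif's share (85,500) is divided into 3 shares of 28,500: Henrik, Sorcha, and Marisol each take 28,500.

Sorcha receives 1/18 of the estate.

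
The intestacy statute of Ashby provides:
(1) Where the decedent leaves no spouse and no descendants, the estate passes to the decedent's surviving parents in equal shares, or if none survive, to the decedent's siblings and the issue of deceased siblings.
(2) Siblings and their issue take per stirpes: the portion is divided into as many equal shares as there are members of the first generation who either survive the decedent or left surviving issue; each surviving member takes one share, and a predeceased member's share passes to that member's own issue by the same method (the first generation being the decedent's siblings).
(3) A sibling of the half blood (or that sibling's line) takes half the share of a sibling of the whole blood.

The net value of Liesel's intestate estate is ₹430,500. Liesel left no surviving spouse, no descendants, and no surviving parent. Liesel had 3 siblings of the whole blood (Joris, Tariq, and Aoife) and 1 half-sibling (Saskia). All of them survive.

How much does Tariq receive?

Tariq receives ₹123,000.

The entire ₹430,500 passes to the siblings and their issue.
Counting each half-blood sibling's line as half a unit, there are 7/2 units in ₹430,500, so one unit is ₹123,000. Whole-blood lines (Joris, Tariq, and Aoife) take ₹123,000 each; half-blood lines (Saskia) take ₹61,500 each.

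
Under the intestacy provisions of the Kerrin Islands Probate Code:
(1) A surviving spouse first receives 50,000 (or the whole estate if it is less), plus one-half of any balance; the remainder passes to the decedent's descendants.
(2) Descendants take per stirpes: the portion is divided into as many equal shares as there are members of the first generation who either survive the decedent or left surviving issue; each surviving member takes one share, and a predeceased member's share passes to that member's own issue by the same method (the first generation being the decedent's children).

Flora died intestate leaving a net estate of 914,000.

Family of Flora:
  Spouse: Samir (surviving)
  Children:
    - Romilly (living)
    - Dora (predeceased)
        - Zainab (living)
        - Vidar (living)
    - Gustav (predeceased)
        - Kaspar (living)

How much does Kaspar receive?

Samir first takes 50,000, leaving a balance of 864,000. Samir then takes one-half of the balance (432,000), for a total of 482,000. The remaining 432,000 passes to the descendants.
The descendants' portion (432,000) is divided into 3 shares of 144,000: Romilly takes 144,000; Dora's 144,000 share passes to Dora's issue; Gustav's 144,000 share passes to Gustav's issue.
Dora's share (144,000) is divided into 2 shares of 72,000: Zainab and Vidar each take 72,000.
Gustav's share (144,000) passes entirely to Kaspar.

Kaspar receives 144,000.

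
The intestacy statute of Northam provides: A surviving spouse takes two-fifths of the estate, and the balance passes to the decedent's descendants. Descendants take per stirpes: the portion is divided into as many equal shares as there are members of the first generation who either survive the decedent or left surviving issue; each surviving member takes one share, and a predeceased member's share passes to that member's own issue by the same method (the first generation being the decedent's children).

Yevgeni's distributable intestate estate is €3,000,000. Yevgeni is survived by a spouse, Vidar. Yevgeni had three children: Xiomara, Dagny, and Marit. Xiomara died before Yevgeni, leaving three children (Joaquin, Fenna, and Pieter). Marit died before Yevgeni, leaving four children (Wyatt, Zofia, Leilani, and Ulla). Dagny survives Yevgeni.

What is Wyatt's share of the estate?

Vidar takes two-fifths of €3,000,000 = €1,200,000. The remaining €1,800,000 passes to the descendants.
The descendants' portion (€1,800,000) is divided into 3 shares of €600,000: Dagny takes €600,000; Xiomara's €600,000 share passes to Xiomara's issue; Marit's €600,000 share passes to Marit's issue.
Xiomara's share (€600,000) is divided into 3 shares of €200,000: Joaquin, Fenna, and Pieter each take €200,000.
Marit's share (€600,000) is divided into 4 shares of €150,000: Wyatt, Zofia, Leilani, and Ulla each take €150,000.

Wyatt receives €150,000.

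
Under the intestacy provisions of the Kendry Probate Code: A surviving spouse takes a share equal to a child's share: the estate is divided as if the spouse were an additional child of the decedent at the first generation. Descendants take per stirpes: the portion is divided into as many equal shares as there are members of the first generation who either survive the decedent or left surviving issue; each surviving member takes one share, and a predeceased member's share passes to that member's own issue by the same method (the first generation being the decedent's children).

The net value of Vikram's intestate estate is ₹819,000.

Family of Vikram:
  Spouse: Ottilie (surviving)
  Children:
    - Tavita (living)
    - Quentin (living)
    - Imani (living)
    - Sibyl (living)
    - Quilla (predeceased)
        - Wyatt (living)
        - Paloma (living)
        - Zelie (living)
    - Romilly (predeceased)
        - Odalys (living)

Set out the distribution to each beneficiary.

The spouse counts as an additional share at the children's level, so there are 7 primary shares of ₹117,000. Ottilie takes one such share (₹117,000).
The children's combined portion (₹702,000) is divided into 6 shares of ₹117,000: Tavita, Quentin, Imani, and Sibyl each take ₹117,000; Quilla's ₹117,000 share passes to Quilla's issue; Romilly's ₹117,000 share passes to Romilly's issue.
Quilla's share (₹117,000) is divided into 3 shares of ₹39,000: Wyatt, Paloma, and Zelie each take ₹39,000.
Romilly's share (₹117,000) passes entirely to Odalys.

Ottilie: ₹117,000; Tavita: ₹117,000; Quentin: ₹117,000; Imani: ₹117,000; Sibyl: ₹117,000; Wyatt: ₹39,000; Paloma: ₹39,000; Zelie: ₹39,000; Odalys: ₹117,000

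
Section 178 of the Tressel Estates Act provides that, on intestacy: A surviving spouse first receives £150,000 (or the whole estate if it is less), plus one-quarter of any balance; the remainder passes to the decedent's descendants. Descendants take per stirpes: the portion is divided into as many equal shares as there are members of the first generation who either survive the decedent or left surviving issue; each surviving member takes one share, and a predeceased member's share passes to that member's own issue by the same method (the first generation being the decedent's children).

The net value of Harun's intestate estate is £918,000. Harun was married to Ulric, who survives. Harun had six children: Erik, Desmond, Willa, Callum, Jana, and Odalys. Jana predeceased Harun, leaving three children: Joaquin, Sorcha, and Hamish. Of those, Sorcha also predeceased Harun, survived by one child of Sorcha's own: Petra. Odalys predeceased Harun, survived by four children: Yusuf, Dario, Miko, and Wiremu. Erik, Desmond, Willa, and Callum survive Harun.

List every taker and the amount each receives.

Ulric first takes £150,000, leaving a balance of £768,000. Ulric then takes one-quarter of the balance (£192,000), for a total of £342,000. The remaining £576,000 passes to the descendants.
The descendants' portion (£576,000) is divided into 6 shares of £96,000: Erik, Desmond, Willa, and Callum each take £96,000; Jana's £96,000 share passes to Jana's issue; Odalys's £96,000 share passes to Odalys's issue.
Jana's share (£96,000) is divided into 3 shares of £32,000: Joaquin and Hamish each take £32,000; Sorcha's £32,000 share passes to Sorcha's issue.
Sorcha's share (£32,000) passes entirely to Petra.
Odalys's share (£96,000) is divided into 4 shares of £24,000: Yusuf, Dario, Miko, and Wiremu each take £24,000.

Ulric: £342,000; Erik: £96,000; Desmond: £96,000; Willa: £96,000; Callum: £96,000; Joaquin: £32,000; Petra: £32,000; Hamish: £32,000; Yusuf: £24,000; Dario: £24,000; Miko: £24,000; Wiremu: £24,000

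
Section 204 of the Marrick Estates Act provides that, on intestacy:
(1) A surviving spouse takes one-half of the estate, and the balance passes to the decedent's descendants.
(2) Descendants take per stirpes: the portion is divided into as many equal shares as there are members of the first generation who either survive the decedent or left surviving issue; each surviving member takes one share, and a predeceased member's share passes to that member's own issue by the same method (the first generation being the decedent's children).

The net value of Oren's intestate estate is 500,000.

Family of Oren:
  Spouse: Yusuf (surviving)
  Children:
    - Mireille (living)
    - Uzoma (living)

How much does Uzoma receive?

Uzoma receives 125,000.

Yusuf takes one-half of 500,000 = 250,000. The remaining 250,000 passes to the descendants.
The descendants' portion (250,000) is divided into 2 shares of 125,000: Mireille and Uzoma each take 125,000.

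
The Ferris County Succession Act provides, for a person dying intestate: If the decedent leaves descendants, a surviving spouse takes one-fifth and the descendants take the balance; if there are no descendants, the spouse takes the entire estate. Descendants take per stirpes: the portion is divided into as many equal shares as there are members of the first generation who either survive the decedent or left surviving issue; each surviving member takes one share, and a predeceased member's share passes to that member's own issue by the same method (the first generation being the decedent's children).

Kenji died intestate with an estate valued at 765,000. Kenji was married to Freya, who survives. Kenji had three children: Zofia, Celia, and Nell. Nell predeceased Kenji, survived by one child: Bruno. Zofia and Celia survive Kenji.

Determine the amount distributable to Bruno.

Freya takes one-fifth of 765,000 = 153,000. The remaining 612,000 passes to the descendants.
The descendants' portion (612,000) is divided into 3 shares of 204,000: Zofia and Celia each take 204,000; Nell's 204,000 share passes to Nell's issue.
Nell's share (204,000) passes entirely to Bruno.

Bruno receives 204,000.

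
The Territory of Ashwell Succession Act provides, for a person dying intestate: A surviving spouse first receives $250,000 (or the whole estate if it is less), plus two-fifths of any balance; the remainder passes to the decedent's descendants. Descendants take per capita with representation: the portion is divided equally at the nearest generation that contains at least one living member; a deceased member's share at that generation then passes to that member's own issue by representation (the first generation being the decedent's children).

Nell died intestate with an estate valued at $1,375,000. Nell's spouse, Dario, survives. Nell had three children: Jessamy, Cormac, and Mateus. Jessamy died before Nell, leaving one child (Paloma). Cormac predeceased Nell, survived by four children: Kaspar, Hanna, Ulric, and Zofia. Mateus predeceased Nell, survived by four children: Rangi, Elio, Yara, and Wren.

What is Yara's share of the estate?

Dario first takes $250,000, leaving a balance of $1,125,000. Dario then takes two-fifths of the balance ($450,000), for a total of $700,000. The remaining $675,000 passes to the descendants.
No child survives, so the initial division is made at the grandchildren's generation.
The descendants' portion ($675,000) is divided into 9 shares of $75,000: Paloma, Kaspar, Hanna, Ulric, Zofia, Rangi, Elio, Yara, and Wren each take $75,000.

Yara receives $75,000.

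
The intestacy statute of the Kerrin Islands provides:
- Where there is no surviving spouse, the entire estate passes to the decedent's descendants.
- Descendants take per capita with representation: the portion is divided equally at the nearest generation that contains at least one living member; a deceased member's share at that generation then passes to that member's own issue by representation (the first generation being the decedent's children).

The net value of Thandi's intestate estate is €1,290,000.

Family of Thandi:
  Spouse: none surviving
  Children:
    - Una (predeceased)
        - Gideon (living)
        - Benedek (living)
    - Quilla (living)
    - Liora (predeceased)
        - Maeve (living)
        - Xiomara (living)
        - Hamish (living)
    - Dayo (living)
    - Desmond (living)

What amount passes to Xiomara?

Xiomara receives €86,000.

The entire €1,290,000 passes to the descendants.
That amount (€1,290,000) is divided into 5 shares of €258,000: Quilla, Dayo, and Desmond each take €258,000; Una's €258,000 share passes to Una's issue; Liora's €258,000 share passes to Liora's issue.
Una's share (€258,000) is divided into 2 shares of €129,000: Gideon and Benedek each take €129,000.
Liora's share (€258,000) is divided into 3 shares of €86,000: Maeve, Xiomara, and Hamish each take €86,000.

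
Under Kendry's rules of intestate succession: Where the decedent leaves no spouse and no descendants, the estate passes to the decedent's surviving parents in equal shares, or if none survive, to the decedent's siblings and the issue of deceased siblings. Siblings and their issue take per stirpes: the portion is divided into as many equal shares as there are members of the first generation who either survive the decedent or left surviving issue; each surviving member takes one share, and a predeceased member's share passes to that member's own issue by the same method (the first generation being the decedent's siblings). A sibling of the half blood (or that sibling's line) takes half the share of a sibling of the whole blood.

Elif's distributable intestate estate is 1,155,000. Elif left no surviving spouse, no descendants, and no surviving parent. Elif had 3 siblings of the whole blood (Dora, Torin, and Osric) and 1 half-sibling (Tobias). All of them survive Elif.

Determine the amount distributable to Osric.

Osric receives 330,000.

The entire 1,155,000 passes to the siblings and their issue.
Counting each half-blood sibling's line as half a unit, there are 7/2 units in 1,155,000, so one unit is 330,000. Whole-blood lines (Dora, Torin, and Osric) take 330,000 each; half-blood lines (Tobias) take 165,000 each.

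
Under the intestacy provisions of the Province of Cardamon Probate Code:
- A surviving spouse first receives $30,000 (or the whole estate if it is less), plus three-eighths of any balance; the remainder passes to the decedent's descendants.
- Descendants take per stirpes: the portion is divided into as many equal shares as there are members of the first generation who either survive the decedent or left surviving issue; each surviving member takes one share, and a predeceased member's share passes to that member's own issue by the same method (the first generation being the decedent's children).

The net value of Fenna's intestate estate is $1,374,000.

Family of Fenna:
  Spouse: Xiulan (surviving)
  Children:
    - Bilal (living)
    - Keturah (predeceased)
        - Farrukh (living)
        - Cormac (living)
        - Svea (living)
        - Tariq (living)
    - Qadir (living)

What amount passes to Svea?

Xiulan first takes $30,000, leaving a balance of $1,344,000. Xiulan then takes three-eighths of the balance ($504,000), for a total of $534,000. The remaining $840,000 passes to the descendants.
The descendants' portion ($840,000) is divided into 3 shares of $280,000: Bilal and Qadir each take $280,000; Keturah's $280,000 share passes to Keturah's issue.
Keturah's share ($280,000) is divided into 4 shares of $70,000: Farrukh, Cormac, Svea, and Tariq each take $70,000.

Svea receives $70,000.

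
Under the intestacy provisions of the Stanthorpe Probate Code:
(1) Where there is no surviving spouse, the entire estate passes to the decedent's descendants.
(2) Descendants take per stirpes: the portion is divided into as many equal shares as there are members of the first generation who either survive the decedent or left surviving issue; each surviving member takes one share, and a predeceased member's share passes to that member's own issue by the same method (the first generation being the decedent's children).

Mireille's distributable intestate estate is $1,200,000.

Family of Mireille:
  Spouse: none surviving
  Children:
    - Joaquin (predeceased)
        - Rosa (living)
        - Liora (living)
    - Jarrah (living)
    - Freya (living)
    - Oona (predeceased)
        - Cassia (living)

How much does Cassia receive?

Cassia receives $300,000.

The entire $1,200,000 passes to the descendants.
That amount ($1,200,000) is divided into 4 shares of $300,000: Jarrah and Freya each take $300,000; Joaquin's $300,000 share passes to Joaquin's issue; Oona's $300,000 share passes to Oona's issue.
Joaquin's share ($300,000) is divided into 2 shares of $150,000: Rosa and Liora each take $150,000.
Oona's share ($300,000) passes entirely to Cassia.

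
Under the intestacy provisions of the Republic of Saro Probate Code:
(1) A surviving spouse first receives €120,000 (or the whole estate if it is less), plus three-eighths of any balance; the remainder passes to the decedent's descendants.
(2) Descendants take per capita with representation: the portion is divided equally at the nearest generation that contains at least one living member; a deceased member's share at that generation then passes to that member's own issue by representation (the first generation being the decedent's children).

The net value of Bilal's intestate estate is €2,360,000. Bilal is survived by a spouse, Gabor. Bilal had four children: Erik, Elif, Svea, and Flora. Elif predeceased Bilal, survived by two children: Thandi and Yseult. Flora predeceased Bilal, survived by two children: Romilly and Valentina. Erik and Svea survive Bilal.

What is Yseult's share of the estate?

Yseult receives €175,000.

Gabor first takes €120,000, leaving a balance of €2,240,000. Gabor then takes three-eighths of the balance (€840,000), for a total of €960,000. The remaining €1,400,000 passes to the descendants.
The descendants' portion (€1,400,000) is divided into 4 shares of €350,000: Erik and Svea each take €350,000; Elif's €350,000 share passes to Elif's issue; Flora's €350,000 share passes to Flora's issue.
Elif's share (€350,000) is divided into 2 shares of €175,000: Thandi and Yseult each take €175,000.
Flora's share (€350,000) is divided into 2 shares of €175,000: Romilly and Valentina each take €175,000.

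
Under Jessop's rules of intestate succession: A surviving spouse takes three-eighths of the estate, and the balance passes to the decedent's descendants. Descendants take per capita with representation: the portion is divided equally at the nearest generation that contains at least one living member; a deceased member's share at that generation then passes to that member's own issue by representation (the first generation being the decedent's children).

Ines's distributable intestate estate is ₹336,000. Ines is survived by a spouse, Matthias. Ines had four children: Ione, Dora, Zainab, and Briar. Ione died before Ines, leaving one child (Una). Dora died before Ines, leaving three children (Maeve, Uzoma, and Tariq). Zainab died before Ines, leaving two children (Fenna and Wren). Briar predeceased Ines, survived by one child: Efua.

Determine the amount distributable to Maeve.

Maeve receives ₹30,000.

Matthias takes three-eighths of ₹336,000 = ₹126,000. The remaining ₹210,000 passes to the descendants.
No child survives, so the initial division is made at the grandchildren's generation.
The descendants' portion (₹210,000) is divided into 7 shares of ₹30,000: Una, Maeve, Uzoma, Tariq, Fenna, Wren, and Efua each take ₹30,000.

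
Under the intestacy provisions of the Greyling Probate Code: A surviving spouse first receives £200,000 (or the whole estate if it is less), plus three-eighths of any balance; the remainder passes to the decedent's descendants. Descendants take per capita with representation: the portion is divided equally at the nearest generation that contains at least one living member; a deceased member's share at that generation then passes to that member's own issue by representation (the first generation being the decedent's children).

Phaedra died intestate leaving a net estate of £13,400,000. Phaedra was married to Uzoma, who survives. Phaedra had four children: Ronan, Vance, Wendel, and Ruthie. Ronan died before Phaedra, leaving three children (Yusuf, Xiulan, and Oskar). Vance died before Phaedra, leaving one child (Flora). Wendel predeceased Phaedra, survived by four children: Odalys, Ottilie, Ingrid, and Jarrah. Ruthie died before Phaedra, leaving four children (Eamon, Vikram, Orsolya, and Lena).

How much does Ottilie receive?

Uzoma first takes £200,000, leaving a balance of £13,200,000. Uzoma then takes three-eighths of the balance (£4,950,000), for a total of £5,150,000. The remaining £8,250,000 passes to the descendants.
No child survives, so the initial division is made at the grandchildren's generation.
The descendants' portion (£8,250,000) is divided into 12 shares of £687,500: Yusuf, Xiulan, Oskar, Flora, Odalys, Ottilie, Ingrid, Jarrah, Eamon, Vikram, Orsolya, and Lena each take £687,500.

Ottilie receives £687,500.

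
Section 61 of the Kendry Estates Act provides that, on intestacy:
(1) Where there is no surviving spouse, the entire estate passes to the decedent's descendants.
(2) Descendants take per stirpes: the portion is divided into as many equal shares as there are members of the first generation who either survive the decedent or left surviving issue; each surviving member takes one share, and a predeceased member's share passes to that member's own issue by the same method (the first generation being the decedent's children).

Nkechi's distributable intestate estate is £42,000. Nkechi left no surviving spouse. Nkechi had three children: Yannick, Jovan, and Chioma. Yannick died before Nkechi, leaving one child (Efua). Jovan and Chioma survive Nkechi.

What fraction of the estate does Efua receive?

The entire £42,000 passes to the descendants.
That amount (£42,000) is divided into 3 shares of £14,000: Jovan and Chioma each take £14,000; Yannick's £14,000 share passes to Yannick's issue.
Yannick's share (£14,000) passes entirely to Efua.

Efua receives 1/3 of the estate.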